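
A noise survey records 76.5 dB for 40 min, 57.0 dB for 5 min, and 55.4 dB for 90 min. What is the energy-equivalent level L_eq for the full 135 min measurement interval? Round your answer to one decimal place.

71.3 dB

Weight each interval's intensity by its duration and average over T = 135 min:
Σ tᵢ·10^(Lᵢ/10) = 40·10^(76.5/10) + 5·10^(57.0/10) + 90·10^(55.4/10) = 1.820e+09.
L_eq = 10·log₁₀(1.820e+09/135) = 71.30 dB.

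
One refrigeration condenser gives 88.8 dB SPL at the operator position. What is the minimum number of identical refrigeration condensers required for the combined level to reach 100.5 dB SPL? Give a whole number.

15

The shortfall is 100.5 − 88.8 = 11.7 dB, and N units add 10·log₁₀ N, so need 10·log₁₀ N ≥ 11.7.
N ≥ 10^(11.7/10) = 14.791, so N = 15.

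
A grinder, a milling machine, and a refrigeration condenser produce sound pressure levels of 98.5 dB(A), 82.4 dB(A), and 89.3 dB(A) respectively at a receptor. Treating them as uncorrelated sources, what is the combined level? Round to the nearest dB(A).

Incoherent sources combine by intensity addition: L_total = 10·log₁₀(Σ 10^(L_i/10)).
Σ 10^(L/10) = 10^(98.5/10) + 10^(82.4/10) + 10^(89.3/10) = 8.104e+09.
L_total = 10·log₁₀(8.104e+09) = 99.09 dB(A).

99 dB(A)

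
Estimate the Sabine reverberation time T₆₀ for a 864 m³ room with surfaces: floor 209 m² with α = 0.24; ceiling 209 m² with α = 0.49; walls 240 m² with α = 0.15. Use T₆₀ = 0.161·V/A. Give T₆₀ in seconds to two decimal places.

Total absorption A = 209·0.24 + 209·0.49 + 240·0.15 = 188.57 m² sabins.
T₆₀ = 0.161 × 864 / 188.57 = 0.738 s.

0.74 s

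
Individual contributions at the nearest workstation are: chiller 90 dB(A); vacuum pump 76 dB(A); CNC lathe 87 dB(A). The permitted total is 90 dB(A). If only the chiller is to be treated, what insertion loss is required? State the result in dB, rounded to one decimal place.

Everything except the chiller sums to 10^(76/10) + 10^(87/10) = 5.410e+08 in linear terms, 87.33 dB(A).
To meet 90 dB(A) overall, the treated chiller may contribute at most 10^(90/10) − 5.410e+08 = 4.590e+08, i.e. 86.62 dB(A).
So the chiller must be reduced from 90 to 86.62 dB(A): IL = 3.38 dB.

3.4 dB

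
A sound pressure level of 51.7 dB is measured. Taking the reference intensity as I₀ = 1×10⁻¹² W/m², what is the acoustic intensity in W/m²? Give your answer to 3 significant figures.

1.48e-07 W/m²

L = 10·log₁₀(I/I₀) ⇒ I = I₀·10^(L/10) = 10⁻¹² × 10^5.17.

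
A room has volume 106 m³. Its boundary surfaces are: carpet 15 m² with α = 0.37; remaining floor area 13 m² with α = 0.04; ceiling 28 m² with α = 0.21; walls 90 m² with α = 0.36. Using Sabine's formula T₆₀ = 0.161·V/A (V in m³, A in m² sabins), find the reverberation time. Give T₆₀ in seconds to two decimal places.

0.38 s

Total absorption A = 15·0.37 + 13·0.04 + 28·0.21 + 90·0.36 = 44.35 m² sabins.
T₆₀ = 0.161·V/A = 0.161·106/44.35 = 0.385 s.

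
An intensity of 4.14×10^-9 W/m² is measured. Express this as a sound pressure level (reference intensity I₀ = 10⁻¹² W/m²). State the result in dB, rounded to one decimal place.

I/I₀ = 4.14×10^-9/10⁻¹² = 4.14×10^3, and L = 10·log₁₀(I/I₀).
L = 10·(0.6170 + 3) = 36.17 dB.

36.2 dB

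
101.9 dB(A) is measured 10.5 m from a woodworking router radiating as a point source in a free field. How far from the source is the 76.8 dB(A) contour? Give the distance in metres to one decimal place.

188.9 m

The 25.1 dB drop corresponds to a distance ratio of 10^(25.1/20) for a point source.
r₂ = 10.5·10^((101.9−76.8)/20) = 10.5·10^(25.1/20) = 188.88 m.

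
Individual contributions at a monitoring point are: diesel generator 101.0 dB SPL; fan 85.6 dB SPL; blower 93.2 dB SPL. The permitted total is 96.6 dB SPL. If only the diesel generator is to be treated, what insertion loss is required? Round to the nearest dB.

8 dB

Fixed contribution from the other sources: Σ 10^(L/10) = 10^(85.6/10) + 10^(93.2/10) = 2.452e+09 (93.90 dB SPL).
The limit corresponds to 10^(96.6/10) = 4.571e+09; subtracting the fixed part leaves 2.119e+09 for the diesel generator, i.e. 93.26 dB SPL.
So the diesel generator must be reduced from 101.0 to 93.26 dB SPL: IL = 7.74 dB.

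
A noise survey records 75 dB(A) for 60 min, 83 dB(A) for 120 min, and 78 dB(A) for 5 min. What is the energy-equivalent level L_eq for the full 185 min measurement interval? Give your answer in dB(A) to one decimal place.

81.5 dB(A)

The energy average is taken in the linear domain: L_eq = 10·log₁₀[(Σ tᵢ·10^(Lᵢ/10))/T], T = 185 min.
Σ tᵢ·10^(Lᵢ/10) = 60·10^(75/10) + 120·10^(83/10) + 5·10^(78/10) = 2.616e+10.
L_eq = 10·log₁₀(2.616e+10/185) = 81.50 dB(A).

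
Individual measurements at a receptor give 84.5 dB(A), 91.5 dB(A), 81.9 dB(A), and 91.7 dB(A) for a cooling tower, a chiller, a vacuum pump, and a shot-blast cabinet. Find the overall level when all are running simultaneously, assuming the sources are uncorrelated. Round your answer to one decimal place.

95.2 dB(A)

For uncorrelated sources the intensities add, so convert each level to linear form, sum, and take 10·log₁₀ of the total.
Σ 10^(L/10) = 10^(84.5/10) + 10^(91.5/10) + 10^(81.9/10) + 10^(91.7/10) = 3.328e+09.
L_total = 10·log₁₀(3.328e+09) = 95.22 dB(A).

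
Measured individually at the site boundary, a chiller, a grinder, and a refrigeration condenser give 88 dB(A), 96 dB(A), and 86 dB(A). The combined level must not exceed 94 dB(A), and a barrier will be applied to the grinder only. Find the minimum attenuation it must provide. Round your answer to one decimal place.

The untreated sources together contribute 10^(88/10) + 10^(86/10) = 1.029e+09, i.e. 90.12 dB(A).
To meet 94 dB(A) overall, the treated grinder may contribute at most 10^(94/10) − 1.029e+09 = 1.483e+09, i.e. 91.71 dB(A).
So the grinder must be reduced from 96 to 91.71 dB(A): IL = 4.29 dB.

4.3 dB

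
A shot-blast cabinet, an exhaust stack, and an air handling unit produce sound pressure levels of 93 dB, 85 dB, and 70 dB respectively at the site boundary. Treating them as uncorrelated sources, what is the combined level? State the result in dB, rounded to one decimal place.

Incoherent sources combine by intensity addition: L_total = 10·log₁₀(Σ 10^(L_i/10)).
Σ 10^(L/10) = 10^(93/10) + 10^(85/10) + 10^(70/10) = 2.321e+09.
L_total = 10·log₁₀(2.321e+09) = 93.66 dB.

93.7 dB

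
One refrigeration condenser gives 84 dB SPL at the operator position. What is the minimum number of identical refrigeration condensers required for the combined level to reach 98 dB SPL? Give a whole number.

26

Need L₁ + 10·log₁₀ N ≥ 98, i.e. log₁₀ N ≥ 1.40.
N ≥ 10^(14.0/10) = 25.119, so N = 26.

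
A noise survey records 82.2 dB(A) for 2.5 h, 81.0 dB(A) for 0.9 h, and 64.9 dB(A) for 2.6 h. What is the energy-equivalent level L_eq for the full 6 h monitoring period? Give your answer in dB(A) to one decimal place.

Weight each interval's intensity by its duration and average over T = 6 h:
Σ tᵢ·10^(Lᵢ/10) = 2.5·10^(82.2/10) + 0.9·10^(81.0/10) + 2.6·10^(64.9/10) = 5.362e+08.
L_eq = 10·log₁₀(5.362e+08/6) = 79.51 dB(A).

79.5 dB(A)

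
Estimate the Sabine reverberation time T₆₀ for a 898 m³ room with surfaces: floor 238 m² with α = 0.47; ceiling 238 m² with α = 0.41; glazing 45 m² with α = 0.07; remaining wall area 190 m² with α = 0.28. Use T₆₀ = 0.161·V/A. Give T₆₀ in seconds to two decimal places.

A = Σ Sᵢαᵢ = 238·0.47 + 238·0.41 + 45·0.07 + 190·0.28 = 265.79 m².
T₆₀ = 0.161 × 898 / 265.79 = 0.544 s.

0.54 s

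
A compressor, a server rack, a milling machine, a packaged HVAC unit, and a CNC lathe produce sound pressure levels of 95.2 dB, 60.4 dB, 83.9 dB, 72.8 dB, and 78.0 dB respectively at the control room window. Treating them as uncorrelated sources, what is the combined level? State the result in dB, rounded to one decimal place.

Incoherent sources combine by intensity addition: L_total = 10·log₁₀(Σ 10^(L_i/10)).
Σ 10^(L/10) = 10^(95.2/10) + 10^(60.4/10) + 10^(83.9/10) + 10^(72.8/10) + 10^(78.0/10) = 3.640e+09.
L_total = 10·log₁₀(3.640e+09) = 95.61 dB.

95.6 dB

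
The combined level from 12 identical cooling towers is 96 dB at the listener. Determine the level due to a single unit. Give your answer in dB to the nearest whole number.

For N identical incoherent sources L_total = L₁ + 10·log₁₀ N, so L₁ = 96 − 10·log₁₀(12) = 96 − 10.792.

85 dB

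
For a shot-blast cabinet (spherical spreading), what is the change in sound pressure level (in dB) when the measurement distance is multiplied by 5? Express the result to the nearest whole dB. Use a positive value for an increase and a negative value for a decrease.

-14 dB

A point source loses 6 dB per doubling of distance; generally ΔL = −20·log₁₀(r₂/r₁).
ΔL = −20·log₁₀(5) = -13.98 dB.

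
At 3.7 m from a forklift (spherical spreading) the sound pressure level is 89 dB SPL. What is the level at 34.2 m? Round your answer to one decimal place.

69.7 dB SPL

Spherical spreading from a point source gives a 20·log₁₀(r₂/r₁) drop.
L₂ = 89 − 20·log₁₀(34.2/3.7) = 89 − 19.316 = 69.68 dB SPL.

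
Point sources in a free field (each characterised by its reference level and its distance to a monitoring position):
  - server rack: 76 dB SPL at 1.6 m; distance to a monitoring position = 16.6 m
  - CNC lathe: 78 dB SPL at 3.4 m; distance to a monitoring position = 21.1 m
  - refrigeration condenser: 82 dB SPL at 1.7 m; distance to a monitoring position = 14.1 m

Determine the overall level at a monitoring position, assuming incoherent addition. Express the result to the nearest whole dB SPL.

Apply inverse-square spreading to bring every level to the receiver, then sum 10^(L/10).
server rack: 76 − 20·log₁₀(16.6/1.6) = 76 − 20.32 = 55.68 dB SPL.
CNC lathe: 78 − 20·log₁₀(21.1/3.4) = 78 − 15.86 = 62.14 dB SPL.
refrigeration condenser: 82 − 20·log₁₀(14.1/1.7) = 82 − 18.38 = 63.62 dB SPL.
Σ 10^(L/10) = 4.312e+06 → L_total = 10·log₁₀(4.312e+06) = 66.35 dB SPL.

66 dB SPL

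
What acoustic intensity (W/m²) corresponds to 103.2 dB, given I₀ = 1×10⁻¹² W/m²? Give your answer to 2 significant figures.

L = 10·log₁₀(I/I₀) ⇒ I = I₀·10^(L/10) = 10⁻¹² × 10^10.32.

0.021 W/m²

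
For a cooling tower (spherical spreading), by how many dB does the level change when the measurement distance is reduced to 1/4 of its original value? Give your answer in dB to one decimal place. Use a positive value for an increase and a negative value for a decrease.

+12.0 dB

A point source loses 6 dB per doubling of distance; generally ΔL = −20·log₁₀(r₂/r₁).
ΔL = −20·log₁₀(0.25) = +12.04 dB.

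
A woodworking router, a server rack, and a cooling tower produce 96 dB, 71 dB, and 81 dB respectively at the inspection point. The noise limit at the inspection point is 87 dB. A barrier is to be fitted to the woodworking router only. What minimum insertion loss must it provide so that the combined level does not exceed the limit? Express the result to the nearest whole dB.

10 dB

The untreated sources together contribute 10^(71/10) + 10^(81/10) = 1.385e+08, i.e. 81.41 dB.
The limit corresponds to 10^(87/10) = 5.012e+08; subtracting the fixed part leaves 3.627e+08 for the woodworking router, i.e. 85.60 dB.
Required insertion loss = 96 − 85.60 = 10.40 dB.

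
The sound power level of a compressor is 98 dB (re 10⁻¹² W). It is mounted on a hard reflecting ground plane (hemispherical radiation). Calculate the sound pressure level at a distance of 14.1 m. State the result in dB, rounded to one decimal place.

67.0 dB

L_p = L_w − 10·log₁₀(2π·r²) with r = 14.1 m.
2π·r² = 1249 m², 10·log₁₀ of that is 30.966 dB.
L_p = 98 − 30.966 = 67.03 dB.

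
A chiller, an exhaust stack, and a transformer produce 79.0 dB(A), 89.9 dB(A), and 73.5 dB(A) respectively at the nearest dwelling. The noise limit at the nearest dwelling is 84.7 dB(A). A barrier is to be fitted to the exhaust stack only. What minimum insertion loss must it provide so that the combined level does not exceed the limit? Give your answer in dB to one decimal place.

7.0 dB

Everything except the exhaust stack sums to 10^(79.0/10) + 10^(73.5/10) = 1.018e+08 in linear terms, 80.08 dB(A).
The limit corresponds to 10^(84.7/10) = 2.951e+08; subtracting the fixed part leaves 1.933e+08 for the exhaust stack, i.e. 82.86 dB(A).
Required insertion loss = 89.9 − 82.86 = 7.04 dB.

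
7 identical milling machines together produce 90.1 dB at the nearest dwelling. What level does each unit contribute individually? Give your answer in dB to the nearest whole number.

7 equal contributions raise the level by 10·log₁₀ 7 = 8.451 dB, so each unit alone gives 90.1 − 8.451.

82 dB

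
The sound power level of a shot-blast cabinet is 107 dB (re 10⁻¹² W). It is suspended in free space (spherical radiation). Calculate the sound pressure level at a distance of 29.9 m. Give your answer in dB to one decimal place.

66.5 dB

Free-field spherical radiation: L_p = L_w − 10·log₁₀(4π·r²), r = 29.9 m.
4π·r² = 1.123e+04 m², 10·log₁₀ of that is 40.506 dB.
L_p = 107 − 40.506 = 66.49 dB.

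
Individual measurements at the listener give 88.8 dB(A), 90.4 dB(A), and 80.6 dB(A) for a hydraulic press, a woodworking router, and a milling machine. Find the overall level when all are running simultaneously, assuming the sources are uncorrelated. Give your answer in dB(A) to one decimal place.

92.9 dB(A)

For uncorrelated sources the intensities add, so convert each level to linear form, sum, and take 10·log₁₀ of the total.
Σ 10^(L/10) = 10^(88.8/10) + 10^(90.4/10) + 10^(80.6/10) = 1.970e+09.
L_total = 10·log₁₀(1.970e+09) = 92.94 dB(A).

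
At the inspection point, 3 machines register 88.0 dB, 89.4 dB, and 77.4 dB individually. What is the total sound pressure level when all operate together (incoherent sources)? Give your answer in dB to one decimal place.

For uncorrelated sources the intensities add, so convert each level to linear form, sum, and take 10·log₁₀ of the total.
Σ 10^(L/10) = 10^(88.0/10) + 10^(89.4/10) + 10^(77.4/10) = 1.557e+09.
L_total = 10·log₁₀(1.557e+09) = 91.92 dB.

91.9 dB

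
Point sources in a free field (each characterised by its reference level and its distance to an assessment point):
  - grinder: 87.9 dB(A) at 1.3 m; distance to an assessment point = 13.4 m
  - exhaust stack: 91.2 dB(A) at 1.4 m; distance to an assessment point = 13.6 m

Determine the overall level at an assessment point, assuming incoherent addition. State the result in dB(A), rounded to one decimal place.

73.0 dB(A)

Apply inverse-square spreading to bring every level to the receiver, then sum 10^(L/10).
grinder: 87.9 − 20·log₁₀(13.4/1.3) = 87.9 − 20.26 = 67.64 dB(A).
exhaust stack: 91.2 − 20·log₁₀(13.6/1.4) = 91.2 − 19.75 = 71.45 dB(A).
Σ 10^(L/10) = 1.977e+07 → L_total = 10·log₁₀(1.977e+07) = 72.96 dB(A).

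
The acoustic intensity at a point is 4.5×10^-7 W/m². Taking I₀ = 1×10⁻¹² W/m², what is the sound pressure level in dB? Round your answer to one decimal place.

56.5 dB

L = 10·log₁₀(I/I₀) = 10·log₁₀(4.5×10^-7/10⁻¹²) = 10·log₁₀(4.5×10^5).
L = 10·(0.6532 + 5) = 56.53 dB.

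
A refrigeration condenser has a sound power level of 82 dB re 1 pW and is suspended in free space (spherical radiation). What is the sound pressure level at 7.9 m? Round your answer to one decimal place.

53.1 dB

The power spreads over a sphere of area 4π·r², so L_p = L_w − 10·log₁₀(4π·r²).
4π·r² = 784.3 m², 10·log₁₀ of that is 28.945 dB.
L_p = 82 − 28.945 = 53.06 dB.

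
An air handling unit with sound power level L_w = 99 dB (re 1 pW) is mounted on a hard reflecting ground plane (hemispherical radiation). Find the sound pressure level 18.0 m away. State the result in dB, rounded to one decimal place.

65.9 dB

L_p = L_w − 10·log₁₀(2π·r²) with r = 18.0 m.
2π·r² = 2036 m², 10·log₁₀ of that is 33.087 dB.
L_p = 99 − 33.087 = 65.91 dB.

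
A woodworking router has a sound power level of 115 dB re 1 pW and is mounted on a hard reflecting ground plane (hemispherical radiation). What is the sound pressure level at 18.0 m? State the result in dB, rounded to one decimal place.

The power spreads over a hemisphere of area 2π·r², so L_p = L_w − 10·log₁₀(2π·r²).
2π·r² = 2036 m², 10·log₁₀ of that is 33.087 dB.
L_p = 115 − 33.087 = 81.91 dB.

81.9 dB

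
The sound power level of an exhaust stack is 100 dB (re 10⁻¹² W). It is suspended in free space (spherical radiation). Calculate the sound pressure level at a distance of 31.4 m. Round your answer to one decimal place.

59.1 dB

The power spreads over a sphere of area 4π·r², so L_p = L_w − 10·log₁₀(4π·r²).
4π·r² = 1.239e+04 m², 10·log₁₀ of that is 40.931 dB.
L_p = 100 − 40.931 = 59.07 dB.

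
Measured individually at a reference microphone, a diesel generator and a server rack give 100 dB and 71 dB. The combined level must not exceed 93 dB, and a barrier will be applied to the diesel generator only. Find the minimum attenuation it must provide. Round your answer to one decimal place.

7.0 dB

Fixed contribution from the other source: Σ 10^(L/10) = 10^(71/10) = 1.259e+07 (71.00 dB).
To meet 93 dB overall, the treated diesel generator may contribute at most 10^(93/10) − 1.259e+07 = 1.983e+09, i.e. 92.97 dB.
So the diesel generator must be reduced from 100 to 92.97 dB: IL = 7.03 dB.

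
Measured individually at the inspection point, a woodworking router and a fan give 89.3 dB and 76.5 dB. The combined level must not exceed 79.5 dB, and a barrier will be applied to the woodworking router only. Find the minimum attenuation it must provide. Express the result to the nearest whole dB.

Everything except the woodworking router sums to 10^(76.5/10) = 4.467e+07 in linear terms, 76.50 dB.
The limit corresponds to 10^(79.5/10) = 8.913e+07; subtracting the fixed part leaves 4.446e+07 for the woodworking router, i.e. 76.48 dB.
So the woodworking router must be reduced from 89.3 to 76.48 dB: IL = 12.82 dB.

13 dB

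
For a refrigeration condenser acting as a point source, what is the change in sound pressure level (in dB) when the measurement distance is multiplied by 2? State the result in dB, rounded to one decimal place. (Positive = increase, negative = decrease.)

A point source loses 6 dB per doubling of distance; generally ΔL = −20·log₁₀(r₂/r₁).
ΔL = −20·log₁₀(2) = -6.02 dB.

-6.0 dB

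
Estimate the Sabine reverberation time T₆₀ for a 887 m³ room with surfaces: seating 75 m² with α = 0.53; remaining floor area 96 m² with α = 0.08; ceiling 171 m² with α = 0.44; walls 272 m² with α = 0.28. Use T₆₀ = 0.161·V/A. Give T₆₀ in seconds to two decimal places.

0.72 s

Summing Sᵢαᵢ: 75·0.53 + 96·0.08 + 171·0.44 + 272·0.28 = 198.83 m².
T₆₀ = 0.161·V/A = 0.161·887/198.83 = 0.718 s.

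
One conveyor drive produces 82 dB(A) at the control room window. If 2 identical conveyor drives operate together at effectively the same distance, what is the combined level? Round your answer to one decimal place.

85.0 dB(A)

N identical incoherent sources raise the level by 10·log₁₀ N.
L_total = 82 + 10·log₁₀(2) = 82 + 3.010 = 85.01 dB(A).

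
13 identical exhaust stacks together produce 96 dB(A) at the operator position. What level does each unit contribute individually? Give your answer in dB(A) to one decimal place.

84.9 dB(A)

13 equal contributions raise the level by 10·log₁₀ 13 = 11.139 dB, so each unit alone gives 96 − 11.139.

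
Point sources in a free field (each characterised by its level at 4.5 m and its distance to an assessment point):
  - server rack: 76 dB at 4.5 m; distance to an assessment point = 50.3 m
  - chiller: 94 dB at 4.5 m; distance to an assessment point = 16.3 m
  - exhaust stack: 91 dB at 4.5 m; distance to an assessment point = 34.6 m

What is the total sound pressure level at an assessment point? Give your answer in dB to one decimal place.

83.3 dB

First find each source's level at the receiver (point-source: −20·log₁₀(r/r_ref)), then combine on an intensity basis.
server rack: 76 − 20·log₁₀(50.3/4.5) = 76 − 20.97 = 55.03 dB.
chiller: 94 − 20·log₁₀(16.3/4.5) = 94 − 11.18 = 82.82 dB.
exhaust stack: 91 − 20·log₁₀(34.6/4.5) = 91 − 17.72 = 73.28 dB.
Σ 10^(L/10) = 2.131e+08 → L_total = 10·log₁₀(2.131e+08) = 83.29 dB.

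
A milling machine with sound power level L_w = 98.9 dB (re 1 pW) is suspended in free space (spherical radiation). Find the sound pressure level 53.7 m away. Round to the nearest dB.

53 dB

The power spreads over a sphere of area 4π·r², so L_p = L_w − 10·log₁₀(4π·r²).
4π·r² = 3.624e+04 m², 10·log₁₀ of that is 45.592 dB.
L_p = 98.9 − 45.592 = 53.31 dB.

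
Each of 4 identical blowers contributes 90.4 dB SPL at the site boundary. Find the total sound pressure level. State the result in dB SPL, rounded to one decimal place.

96.4 dB SPL

N identical incoherent sources raise the level by 10·log₁₀ N.
L_total = 90.4 + 10·log₁₀(4) = 90.4 + 6.021 = 96.42 dB SPL.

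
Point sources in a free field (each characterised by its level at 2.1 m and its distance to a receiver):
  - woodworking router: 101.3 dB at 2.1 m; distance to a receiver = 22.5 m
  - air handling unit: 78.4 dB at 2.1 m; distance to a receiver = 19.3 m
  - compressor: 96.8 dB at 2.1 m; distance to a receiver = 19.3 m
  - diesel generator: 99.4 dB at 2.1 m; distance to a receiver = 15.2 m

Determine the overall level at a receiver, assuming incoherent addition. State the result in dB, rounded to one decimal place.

Propagate each source to the receiver with L = L_ref − 20·log₁₀(r/r_ref), then add intensities.
woodworking router: 101.3 − 20·log₁₀(22.5/2.1) = 101.3 − 20.60 = 80.70 dB.
air handling unit: 78.4 − 20·log₁₀(19.3/2.1) = 78.4 − 19.27 = 59.13 dB.
compressor: 96.8 − 20·log₁₀(19.3/2.1) = 96.8 − 19.27 = 77.53 dB.
diesel generator: 99.4 − 20·log₁₀(15.2/2.1) = 99.4 − 17.19 = 82.21 dB.
Σ 10^(L/10) = 3.412e+08 → L_total = 10·log₁₀(3.412e+08) = 85.33 dB.

85.3 dB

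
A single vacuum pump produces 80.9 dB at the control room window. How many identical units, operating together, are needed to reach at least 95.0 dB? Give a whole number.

Need L₁ + 10·log₁₀ N ≥ 95.0, i.e. log₁₀ N ≥ 1.41.
N ≥ 10^(14.1/10) = 25.704, so N = 26.

26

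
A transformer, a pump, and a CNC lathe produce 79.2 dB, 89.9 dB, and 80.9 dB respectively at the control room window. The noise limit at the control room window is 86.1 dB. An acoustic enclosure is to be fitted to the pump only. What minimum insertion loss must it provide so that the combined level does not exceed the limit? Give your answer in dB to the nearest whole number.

The untreated sources together contribute 10^(79.2/10) + 10^(80.9/10) = 2.062e+08, i.e. 83.14 dB.
The limit corresponds to 10^(86.1/10) = 4.074e+08; subtracting the fixed part leaves 2.012e+08 for the pump, i.e. 83.04 dB.
So the pump must be reduced from 89.9 to 83.04 dB: IL = 6.86 dB.

7 dB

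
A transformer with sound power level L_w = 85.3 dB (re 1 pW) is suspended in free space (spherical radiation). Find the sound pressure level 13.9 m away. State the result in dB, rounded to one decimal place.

The power spreads over a sphere of area 4π·r², so L_p = L_w − 10·log₁₀(4π·r²).
4π·r² = 2428 m², 10·log₁₀ of that is 33.852 dB.
L_p = 85.3 − 33.852 = 51.45 dB.

51.4 dB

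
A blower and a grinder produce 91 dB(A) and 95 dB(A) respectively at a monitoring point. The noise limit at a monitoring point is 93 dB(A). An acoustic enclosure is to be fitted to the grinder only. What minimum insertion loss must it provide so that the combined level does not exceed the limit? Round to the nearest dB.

6 dB

Fixed contribution from the other source: Σ 10^(L/10) = 10^(91/10) = 1.259e+09 (91.00 dB(A)).
The limit corresponds to 10^(93/10) = 1.995e+09; subtracting the fixed part leaves 7.363e+08 for the grinder, i.e. 88.67 dB(A).
So the grinder must be reduced from 95 to 88.67 dB(A): IL = 6.33 dB.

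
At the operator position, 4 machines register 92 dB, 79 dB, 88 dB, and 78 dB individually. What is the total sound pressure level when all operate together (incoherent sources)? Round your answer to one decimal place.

93.7 dB

For uncorrelated sources the intensities add, so convert each level to linear form, sum, and take 10·log₁₀ of the total.
Σ 10^(L/10) = 10^(92/10) + 10^(79/10) + 10^(88/10) + 10^(78/10) = 2.358e+09.
L_total = 10·log₁₀(2.358e+09) = 93.73 dB.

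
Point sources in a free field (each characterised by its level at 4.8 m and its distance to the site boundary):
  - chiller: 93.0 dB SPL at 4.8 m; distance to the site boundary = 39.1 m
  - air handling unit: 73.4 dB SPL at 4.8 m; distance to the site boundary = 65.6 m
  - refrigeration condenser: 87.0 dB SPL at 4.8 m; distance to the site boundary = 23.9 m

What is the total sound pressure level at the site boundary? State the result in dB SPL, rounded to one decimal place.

77.0 dB SPL

First find each source's level at the receiver (point-source: −20·log₁₀(r/r_ref)), then combine on an intensity basis.
chiller: 93.0 − 20·log₁₀(39.1/4.8) = 93.0 − 18.22 = 74.78 dB SPL.
air handling unit: 73.4 − 20·log₁₀(65.6/4.8) = 73.4 − 22.71 = 50.69 dB SPL.
refrigeration condenser: 87.0 − 20·log₁₀(23.9/4.8) = 87.0 − 13.94 = 73.06 dB SPL.
Σ 10^(L/10) = 5.040e+07 → L_total = 10·log₁₀(5.040e+07) = 77.02 dB SPL.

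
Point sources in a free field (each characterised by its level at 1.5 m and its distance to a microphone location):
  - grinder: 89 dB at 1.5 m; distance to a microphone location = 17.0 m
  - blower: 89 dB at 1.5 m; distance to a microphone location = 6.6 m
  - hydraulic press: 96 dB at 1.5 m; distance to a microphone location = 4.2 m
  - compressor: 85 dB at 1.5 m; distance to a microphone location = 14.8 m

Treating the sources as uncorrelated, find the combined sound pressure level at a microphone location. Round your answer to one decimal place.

87.5 dB

Apply inverse-square spreading to bring every level to the receiver, then sum 10^(L/10).
grinder: 89 − 20·log₁₀(17.0/1.5) = 89 − 21.09 = 67.91 dB.
blower: 89 − 20·log₁₀(6.6/1.5) = 89 − 12.87 = 76.13 dB.
hydraulic press: 96 − 20·log₁₀(4.2/1.5) = 96 − 8.94 = 87.06 dB.
compressor: 85 − 20·log₁₀(14.8/1.5) = 85 − 19.88 = 65.12 dB.
Σ 10^(L/10) = 5.583e+08 → L_total = 10·log₁₀(5.583e+08) = 87.47 dB.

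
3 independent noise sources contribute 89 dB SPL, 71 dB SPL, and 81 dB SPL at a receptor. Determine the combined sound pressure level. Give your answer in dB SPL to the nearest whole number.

90 dB SPL

For uncorrelated sources the intensities add, so convert each level to linear form, sum, and take 10·log₁₀ of the total.
Σ 10^(L/10) = 10^(89/10) + 10^(71/10) + 10^(81/10) = 9.328e+08.
L_total = 10·log₁₀(9.328e+08) = 89.70 dB SPL.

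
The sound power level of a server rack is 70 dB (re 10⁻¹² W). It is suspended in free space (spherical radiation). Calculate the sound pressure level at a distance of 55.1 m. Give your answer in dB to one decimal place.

The power spreads over a sphere of area 4π·r², so L_p = L_w − 10·log₁₀(4π·r²).
4π·r² = 3.815e+04 m², 10·log₁₀ of that is 45.815 dB.
L_p = 70 − 45.815 = 24.18 dB.

24.2 dB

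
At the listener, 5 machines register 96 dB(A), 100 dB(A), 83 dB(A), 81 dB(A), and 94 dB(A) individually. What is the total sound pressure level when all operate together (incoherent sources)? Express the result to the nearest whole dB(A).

Incoherent sources combine by intensity addition: L_total = 10·log₁₀(Σ 10^(L_i/10)).
Σ 10^(L/10) = 10^(96/10) + 10^(100/10) + 10^(83/10) + 10^(81/10) + 10^(94/10) = 1.682e+10.
L_total = 10·log₁₀(1.682e+10) = 102.26 dB(A).

102 dB(A)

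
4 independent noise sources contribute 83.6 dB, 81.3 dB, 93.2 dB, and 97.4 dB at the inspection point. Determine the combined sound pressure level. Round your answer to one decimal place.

Incoherent sources combine by intensity addition: L_total = 10·log₁₀(Σ 10^(L_i/10)).
Σ 10^(L/10) = 10^(83.6/10) + 10^(81.3/10) + 10^(93.2/10) + 10^(97.4/10) = 7.949e+09.
L_total = 10·log₁₀(7.949e+09) = 99.00 dB.

99.0 dB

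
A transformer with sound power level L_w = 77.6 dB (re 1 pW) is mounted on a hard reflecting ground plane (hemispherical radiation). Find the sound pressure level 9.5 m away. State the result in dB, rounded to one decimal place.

50.1 dB

Free-field hemispherical radiation: L_p = L_w − 10·log₁₀(2π·r²), r = 9.5 m.
2π·r² = 567.1 m², 10·log₁₀ of that is 27.536 dB.
L_p = 77.6 − 27.536 = 50.06 dB.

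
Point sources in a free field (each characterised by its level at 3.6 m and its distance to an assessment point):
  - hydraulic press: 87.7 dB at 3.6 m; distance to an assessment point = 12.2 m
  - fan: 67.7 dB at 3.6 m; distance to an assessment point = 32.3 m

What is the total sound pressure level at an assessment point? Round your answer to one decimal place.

Propagate each source to the receiver with L = L_ref − 20·log₁₀(r/r_ref), then add intensities.
hydraulic press: 87.7 − 20·log₁₀(12.2/3.6) = 87.7 − 10.60 = 77.10 dB.
fan: 67.7 − 20·log₁₀(32.3/3.6) = 67.7 − 19.06 = 48.64 dB.
Σ 10^(L/10) = 5.135e+07 → L_total = 10·log₁₀(5.135e+07) = 77.11 dB.

77.1 dB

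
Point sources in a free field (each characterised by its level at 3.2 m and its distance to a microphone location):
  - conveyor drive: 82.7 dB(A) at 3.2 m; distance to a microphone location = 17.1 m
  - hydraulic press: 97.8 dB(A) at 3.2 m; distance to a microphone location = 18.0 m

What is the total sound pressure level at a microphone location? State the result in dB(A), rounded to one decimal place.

82.9 dB(A)

Apply inverse-square spreading to bring every level to the receiver, then sum 10^(L/10).
conveyor drive: 82.7 − 20·log₁₀(17.1/3.2) = 82.7 − 14.56 = 68.14 dB(A).
hydraulic press: 97.8 − 20·log₁₀(18.0/3.2) = 97.8 − 15.00 = 82.80 dB(A).
Σ 10^(L/10) = 1.970e+08 → L_total = 10·log₁₀(1.970e+08) = 82.94 dB(A).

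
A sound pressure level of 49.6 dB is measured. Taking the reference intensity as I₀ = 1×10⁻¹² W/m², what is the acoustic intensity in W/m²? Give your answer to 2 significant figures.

9.1e-08 W/m²

I/I₀ = 10^(49.6/10) = 9.12e+04, so I = 9.12e+04 × 10⁻¹² W/m².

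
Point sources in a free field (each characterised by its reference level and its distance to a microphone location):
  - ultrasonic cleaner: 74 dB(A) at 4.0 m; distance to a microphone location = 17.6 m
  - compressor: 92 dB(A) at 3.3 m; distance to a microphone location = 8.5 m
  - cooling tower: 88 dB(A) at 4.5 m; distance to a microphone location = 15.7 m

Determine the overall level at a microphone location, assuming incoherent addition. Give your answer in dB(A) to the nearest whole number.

85 dB(A)

Apply inverse-square spreading to bring every level to the receiver, then sum 10^(L/10).
ultrasonic cleaner: 74 − 20·log₁₀(17.6/4.0) = 74 − 12.87 = 61.13 dB(A).
compressor: 92 − 20·log₁₀(8.5/3.3) = 92 − 8.22 = 83.78 dB(A).
cooling tower: 88 − 20·log₁₀(15.7/4.5) = 88 − 10.85 = 77.15 dB(A).
Σ 10^(L/10) = 2.920e+08 → L_total = 10·log₁₀(2.920e+08) = 84.65 dB(A).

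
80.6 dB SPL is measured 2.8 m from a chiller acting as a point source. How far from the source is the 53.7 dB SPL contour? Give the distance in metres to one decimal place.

62.0 m

The 26.9 dB drop corresponds to a distance ratio of 10^(26.9/20) for a point source.
r₂ = 2.8·10^((80.6−53.7)/20) = 2.8·10^(26.9/20) = 61.97 m.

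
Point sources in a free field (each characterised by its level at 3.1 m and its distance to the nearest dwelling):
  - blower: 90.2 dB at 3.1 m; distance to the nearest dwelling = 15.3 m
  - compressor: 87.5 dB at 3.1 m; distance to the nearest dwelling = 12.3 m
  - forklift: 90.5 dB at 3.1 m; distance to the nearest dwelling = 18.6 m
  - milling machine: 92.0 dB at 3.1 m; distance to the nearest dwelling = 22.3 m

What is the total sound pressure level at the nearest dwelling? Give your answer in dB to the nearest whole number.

Propagate each source to the receiver with L = L_ref − 20·log₁₀(r/r_ref), then add intensities.
blower: 90.2 − 20·log₁₀(15.3/3.1) = 90.2 − 13.87 = 76.33 dB.
compressor: 87.5 − 20·log₁₀(12.3/3.1) = 87.5 − 11.97 = 75.53 dB.
forklift: 90.5 − 20·log₁₀(18.6/3.1) = 90.5 − 15.56 = 74.94 dB.
milling machine: 92.0 − 20·log₁₀(22.3/3.1) = 92.0 − 17.14 = 74.86 dB.
Σ 10^(L/10) = 1.405e+08 → L_total = 10·log₁₀(1.405e+08) = 81.48 dB.

81 dB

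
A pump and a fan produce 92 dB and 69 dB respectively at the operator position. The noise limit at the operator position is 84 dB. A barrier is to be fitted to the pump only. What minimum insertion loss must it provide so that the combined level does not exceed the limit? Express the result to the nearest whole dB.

8 dB

Fixed contribution from the other source: Σ 10^(L/10) = 10^(69/10) = 7.943e+06 (69.00 dB).
To meet 84 dB overall, the treated pump may contribute at most 10^(84/10) − 7.943e+06 = 2.432e+08, i.e. 83.86 dB.
Required insertion loss = 92 − 83.86 = 8.14 dB.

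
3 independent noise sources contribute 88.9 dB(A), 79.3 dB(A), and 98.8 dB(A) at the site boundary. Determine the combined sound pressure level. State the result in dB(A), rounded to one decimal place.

Incoherent sources combine by intensity addition: L_total = 10·log₁₀(Σ 10^(L_i/10)).
Σ 10^(L/10) = 10^(88.9/10) + 10^(79.3/10) + 10^(98.8/10) = 8.447e+09.
L_total = 10·log₁₀(8.447e+09) = 99.27 dB(A).

99.3 dB(A)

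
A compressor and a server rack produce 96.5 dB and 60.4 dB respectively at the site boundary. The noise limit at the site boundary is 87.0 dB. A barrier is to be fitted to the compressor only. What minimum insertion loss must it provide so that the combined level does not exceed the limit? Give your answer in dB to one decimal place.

9.5 dB

Everything except the compressor sums to 10^(60.4/10) = 1.096e+06 in linear terms, 60.40 dB.
The limit corresponds to 10^(87.0/10) = 5.012e+08; subtracting the fixed part leaves 5.001e+08 for the compressor, i.e. 86.99 dB.
Required insertion loss = 96.5 − 86.99 = 9.51 dB.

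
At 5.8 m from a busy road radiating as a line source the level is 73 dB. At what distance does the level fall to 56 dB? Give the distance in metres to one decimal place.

For a line source L₁ − L₂ = 10·log₁₀(r₂/r₁), so r₂ = r₁·10^((L₁−L₂)/10).
r₂ = 5.8·10^((73−56)/10) = 5.8·10^(17.0/10) = 290.69 m.

290.7 m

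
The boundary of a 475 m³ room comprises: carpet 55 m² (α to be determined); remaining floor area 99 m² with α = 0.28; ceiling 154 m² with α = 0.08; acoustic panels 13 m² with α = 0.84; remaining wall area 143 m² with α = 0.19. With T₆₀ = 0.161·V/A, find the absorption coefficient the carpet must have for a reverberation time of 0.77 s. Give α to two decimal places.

0.39

Required total absorption A = 0.161·475/0.77 = 99.32 m².
Absorption from the other surfaces = 99·0.28 + 154·0.08 + 13·0.84 + 143·0.19 = 78.13 m², so the carpet must supply 21.19 m² over 55 m².
α = 21.19/55 = 0.385.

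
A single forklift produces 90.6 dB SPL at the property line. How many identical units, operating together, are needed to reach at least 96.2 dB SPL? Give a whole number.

Need L₁ + 10·log₁₀ N ≥ 96.2, i.e. log₁₀ N ≥ 0.56.
N ≥ 10^(5.6/10) = 3.631, so N = 4.

4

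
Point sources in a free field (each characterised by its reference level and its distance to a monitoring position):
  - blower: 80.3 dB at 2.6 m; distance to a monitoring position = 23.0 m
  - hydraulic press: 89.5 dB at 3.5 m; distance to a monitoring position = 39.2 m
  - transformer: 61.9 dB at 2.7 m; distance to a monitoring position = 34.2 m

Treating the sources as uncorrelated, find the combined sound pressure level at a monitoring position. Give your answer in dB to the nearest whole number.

69 dB

Propagate each source to the receiver with L = L_ref − 20·log₁₀(r/r_ref), then add intensities.
blower: 80.3 − 20·log₁₀(23.0/2.6) = 80.3 − 18.94 = 61.36 dB.
hydraulic press: 89.5 − 20·log₁₀(39.2/3.5) = 89.5 − 20.98 = 68.52 dB.
transformer: 61.9 − 20·log₁₀(34.2/2.7) = 61.9 − 22.05 = 39.85 dB.
Σ 10^(L/10) = 8.484e+06 → L_total = 10·log₁₀(8.484e+06) = 69.29 dB.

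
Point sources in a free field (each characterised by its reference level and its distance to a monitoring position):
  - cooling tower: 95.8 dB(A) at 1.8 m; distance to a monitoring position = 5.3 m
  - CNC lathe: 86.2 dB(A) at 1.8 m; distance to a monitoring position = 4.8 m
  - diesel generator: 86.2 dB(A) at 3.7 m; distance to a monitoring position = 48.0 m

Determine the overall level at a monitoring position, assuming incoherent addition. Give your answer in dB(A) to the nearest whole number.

Apply inverse-square spreading to bring every level to the receiver, then sum 10^(L/10).
cooling tower: 95.8 − 20·log₁₀(5.3/1.8) = 95.8 − 9.38 = 86.42 dB(A).
CNC lathe: 86.2 − 20·log₁₀(4.8/1.8) = 86.2 − 8.52 = 77.68 dB(A).
diesel generator: 86.2 − 20·log₁₀(48.0/3.7) = 86.2 − 22.26 = 63.94 dB(A).
Σ 10^(L/10) = 4.996e+08 → L_total = 10·log₁₀(4.996e+08) = 86.99 dB(A).

87 dB(A)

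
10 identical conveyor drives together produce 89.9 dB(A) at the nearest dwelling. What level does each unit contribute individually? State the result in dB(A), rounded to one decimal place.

79.9 dB(A)

For N identical incoherent sources L_total = L₁ + 10·log₁₀ N, so L₁ = 89.9 − 10·log₁₀(10) = 89.9 − 10.000.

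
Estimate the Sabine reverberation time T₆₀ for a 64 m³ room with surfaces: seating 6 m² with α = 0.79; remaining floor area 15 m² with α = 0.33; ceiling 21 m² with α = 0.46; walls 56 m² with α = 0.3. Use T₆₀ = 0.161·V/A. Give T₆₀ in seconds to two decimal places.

0.29 s

Total absorption A = 6·0.79 + 15·0.33 + 21·0.46 + 56·0.3 = 36.15 m² sabins.
T₆₀ = 0.161·V/A = 0.161·64/36.15 = 0.285 s.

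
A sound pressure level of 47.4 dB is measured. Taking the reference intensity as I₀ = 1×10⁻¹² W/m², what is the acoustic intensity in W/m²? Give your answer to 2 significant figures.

I/I₀ = 10^(47.4/10) = 5.495e+04, so I = 5.495e+04 × 10⁻¹² W/m².

5.5e-08 W/m²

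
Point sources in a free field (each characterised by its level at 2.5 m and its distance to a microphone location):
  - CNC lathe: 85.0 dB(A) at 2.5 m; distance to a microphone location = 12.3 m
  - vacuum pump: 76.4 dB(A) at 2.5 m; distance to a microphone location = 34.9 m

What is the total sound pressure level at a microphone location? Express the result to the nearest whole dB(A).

71 dB(A)

Propagate each source to the receiver with L = L_ref − 20·log₁₀(r/r_ref), then add intensities.
CNC lathe: 85.0 − 20·log₁₀(12.3/2.5) = 85.0 − 13.84 = 71.16 dB(A).
vacuum pump: 76.4 − 20·log₁₀(34.9/2.5) = 76.4 − 22.90 = 53.50 dB(A).
Σ 10^(L/10) = 1.329e+07 → L_total = 10·log₁₀(1.329e+07) = 71.23 dB(A).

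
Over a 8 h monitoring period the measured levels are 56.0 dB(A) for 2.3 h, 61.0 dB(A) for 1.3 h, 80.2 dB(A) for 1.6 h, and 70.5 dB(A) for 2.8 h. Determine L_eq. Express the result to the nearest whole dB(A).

The energy average is taken in the linear domain: L_eq = 10·log₁₀[(Σ tᵢ·10^(Lᵢ/10))/T], T = 8 h.
Σ tᵢ·10^(Lᵢ/10) = 2.3·10^(56.0/10) + 1.3·10^(61.0/10) + 1.6·10^(80.2/10) + 2.8·10^(70.5/10) = 2.015e+08.
L_eq = 10·log₁₀(2.015e+08/8) = 74.01 dB(A).

74 dB(A)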